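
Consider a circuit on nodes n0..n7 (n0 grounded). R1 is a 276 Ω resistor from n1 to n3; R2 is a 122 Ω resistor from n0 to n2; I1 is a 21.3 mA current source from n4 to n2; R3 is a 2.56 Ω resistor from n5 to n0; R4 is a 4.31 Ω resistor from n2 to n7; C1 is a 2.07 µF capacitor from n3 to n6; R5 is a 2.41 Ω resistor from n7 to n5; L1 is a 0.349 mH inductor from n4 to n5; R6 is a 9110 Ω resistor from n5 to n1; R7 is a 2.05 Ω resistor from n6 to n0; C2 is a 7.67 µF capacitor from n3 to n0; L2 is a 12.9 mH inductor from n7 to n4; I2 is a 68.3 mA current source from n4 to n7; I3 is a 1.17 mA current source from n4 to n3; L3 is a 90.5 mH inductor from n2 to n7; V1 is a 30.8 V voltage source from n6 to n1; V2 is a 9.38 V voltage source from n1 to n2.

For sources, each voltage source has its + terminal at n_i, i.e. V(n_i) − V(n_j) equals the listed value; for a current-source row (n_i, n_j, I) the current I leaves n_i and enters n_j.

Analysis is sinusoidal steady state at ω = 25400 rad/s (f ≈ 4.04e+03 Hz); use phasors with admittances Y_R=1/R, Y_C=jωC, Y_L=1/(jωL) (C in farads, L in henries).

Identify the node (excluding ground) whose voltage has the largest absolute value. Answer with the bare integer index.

MNA unknowns: 7 node voltages V₁..V_7 plus 2 source currents (V1, V2)
R1: Y=0.003623+0.000j on G[1,3]
R2: Y=0.008197+0.000j on G[0,2]
I1: z[4]−=0.0213, z[2]+=0.0213
R3: Y=0.3906+0.000j on G[5,0]
R4: Y=0.2320+0.000j on G[2,7]
C1: Y=0.000+0.05258j on G[3,6]
R5: Y=0.4149+0.000j on G[7,5]
L1: Y=0.000-0.1128j on G[4,5]
R6: Y=0.0001098+0.000j on G[5,1]
R7: Y=0.4878+0.000j on G[6,0]
C2: Y=0.000+0.1948j on G[3,0]
L2: Y=0.000-0.003052j on G[7,4]
I2: z[4]−=0.0683, z[7]+=0.0683
I3: z[4]−=0.00117, z[3]+=0.00117
L3: Y=0.000-0.0004350j on G[2,7]
V1: row V6−V1=30.8, i_V1 at 6,1
V2: row V1−V2=9.38, i_V2 at 1,2
solve → V1=-22.95-0.5502j, V2=-32.33-0.5502j, V3=1.657+0.2387j, V4=-9.225-0.9159j, V5=-9.007-0.1278j, V6=7.851-0.5502j, V7=-17.27-0.3071j
aux → i_V1=-3.871-0.05728j, i_V2=-3.781-0.05437j

2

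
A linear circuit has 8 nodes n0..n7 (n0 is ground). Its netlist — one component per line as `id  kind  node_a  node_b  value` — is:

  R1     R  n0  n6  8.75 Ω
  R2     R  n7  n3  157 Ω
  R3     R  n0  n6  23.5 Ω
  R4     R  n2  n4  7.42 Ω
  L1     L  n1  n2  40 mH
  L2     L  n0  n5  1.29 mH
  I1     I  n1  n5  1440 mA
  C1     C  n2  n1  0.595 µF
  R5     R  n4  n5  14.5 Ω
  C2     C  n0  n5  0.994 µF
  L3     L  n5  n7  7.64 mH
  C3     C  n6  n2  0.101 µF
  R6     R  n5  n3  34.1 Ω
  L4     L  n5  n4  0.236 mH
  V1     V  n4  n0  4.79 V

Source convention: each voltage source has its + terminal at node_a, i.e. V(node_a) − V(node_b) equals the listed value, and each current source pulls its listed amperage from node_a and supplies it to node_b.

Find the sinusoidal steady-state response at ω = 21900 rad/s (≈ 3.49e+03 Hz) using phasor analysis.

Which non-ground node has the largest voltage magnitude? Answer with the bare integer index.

1

Apply KCL at each of the 7 non-ground nodes and solve the resulting linear system.
Node n1: branches {L1, I1, C1} → V_1 = -5.892+121.2j
Node n2: branches {R4, L1, C1, C3} → V_2 = -5.892+0.09666j
Node n3: branches {R2, R6} → V_3 = 6.590+6.353j
Node n4: branches {R4, R5, L4, V1} → V_4 = 4.790+0.000j
Node n5: branches {L2, I1, R5, C2, L3, R6, L4} → V_5 = 6.590+6.353j
Node n6: branches {R1, R3, C3} → V_6 = -0.002535-0.08306j
Node n7: branches {R2, L3} → V_7 = 6.590+6.353j
Source currents: i(V1)=-0.08619+0.1028j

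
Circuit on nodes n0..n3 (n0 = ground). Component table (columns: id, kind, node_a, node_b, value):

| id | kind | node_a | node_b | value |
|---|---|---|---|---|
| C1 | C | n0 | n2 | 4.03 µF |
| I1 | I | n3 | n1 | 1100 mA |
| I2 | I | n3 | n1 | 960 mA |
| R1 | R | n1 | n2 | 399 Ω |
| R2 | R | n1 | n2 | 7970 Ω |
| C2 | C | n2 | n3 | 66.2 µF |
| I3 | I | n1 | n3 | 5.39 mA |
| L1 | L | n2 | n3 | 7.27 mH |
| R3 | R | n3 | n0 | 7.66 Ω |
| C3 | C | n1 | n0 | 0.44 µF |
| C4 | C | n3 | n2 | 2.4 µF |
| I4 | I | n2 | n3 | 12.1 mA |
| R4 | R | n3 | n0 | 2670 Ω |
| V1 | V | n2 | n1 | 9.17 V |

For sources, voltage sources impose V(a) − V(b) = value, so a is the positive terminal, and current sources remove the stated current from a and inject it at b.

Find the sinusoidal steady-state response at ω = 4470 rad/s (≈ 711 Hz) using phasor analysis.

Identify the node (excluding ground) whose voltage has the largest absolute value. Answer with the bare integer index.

1

Element admittances at ω=4470 rad/s:
  Y(C1) = 0.000+0.01801j S between n0,n2
  I1: injects 1.1 A into n1 (from n3)
  I2: injects 0.96 A into n1 (from n3)
  Y(R1) = 0.002506+0.000j S between n1,n2
  Y(R2) = 0.0001255+0.000j S between n1,n2
  Y(C2) = 0.000+0.2959j S between n2,n3
  I3: injects 0.00539 A into n3 (from n1)
  Y(L1) = 0.000-0.03077j S between n2,n3
  Y(R3) = 0.1305+0.000j S between n3,n0
  Y(C3) = 0.000+0.001967j S between n1,n0
  Y(C4) = 0.000+0.01073j S between n3,n2
  I4: injects 0.0121 A into n3 (from n2)
  Y(R4) = 0.0003745+0.000j S between n3,n0
  V1: constraint V(n2)−V(n1) = 9.17
Assemble and solve the 4×4 MNA system:
  V(n1)=-10.06-6.649j  V(n2)=-0.8853-6.649j  V(n3)=-1.015+0.2729j
  i(V1)=-2.066-0.01978j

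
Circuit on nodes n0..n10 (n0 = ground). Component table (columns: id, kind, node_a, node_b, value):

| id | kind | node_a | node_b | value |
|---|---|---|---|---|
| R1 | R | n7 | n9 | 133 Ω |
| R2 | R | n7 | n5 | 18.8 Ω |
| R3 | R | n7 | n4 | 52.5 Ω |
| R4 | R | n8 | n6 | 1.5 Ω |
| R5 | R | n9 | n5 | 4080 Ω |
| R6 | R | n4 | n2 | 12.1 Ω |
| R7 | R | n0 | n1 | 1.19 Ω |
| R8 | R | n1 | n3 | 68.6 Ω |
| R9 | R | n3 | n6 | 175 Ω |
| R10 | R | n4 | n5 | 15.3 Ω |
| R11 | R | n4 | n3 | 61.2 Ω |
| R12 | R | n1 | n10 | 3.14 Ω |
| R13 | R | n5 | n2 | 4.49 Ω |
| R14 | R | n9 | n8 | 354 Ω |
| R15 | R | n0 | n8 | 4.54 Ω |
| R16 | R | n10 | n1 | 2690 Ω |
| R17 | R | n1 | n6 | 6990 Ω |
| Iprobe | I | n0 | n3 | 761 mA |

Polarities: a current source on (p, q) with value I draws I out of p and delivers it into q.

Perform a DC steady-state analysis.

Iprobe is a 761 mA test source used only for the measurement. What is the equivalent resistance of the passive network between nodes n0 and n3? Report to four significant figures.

Apply KCL at each of the 10 non-ground nodes and solve the resulting linear system.
Node n1: branches {R7, R8, R12, R16, R17} → V_1 = 0.6027
Node n2: branches {R6, R13} → V_2 = 31.37
Node n3: branches {R8, R9, R11, Iprobe} → V_3 = 35.34
Node n4: branches {R3, R6, R10, R11} → V_4 = 31.61
Node n5: branches {R2, R5, R10, R13} → V_5 = 31.29
Node n6: branches {R4, R9, R17} → V_6 = 1.446
Node n7: branches {R1, R2, R3} → V_7 = 30.56
Node n8: branches {R4, R14, R15} → V_8 = 1.155
Node n9: branches {R1, R5, R14} → V_9 = 22.73
Node n10: branches {R12, R16} → V_10 = 0.6027

R_eq = 46.44 Ω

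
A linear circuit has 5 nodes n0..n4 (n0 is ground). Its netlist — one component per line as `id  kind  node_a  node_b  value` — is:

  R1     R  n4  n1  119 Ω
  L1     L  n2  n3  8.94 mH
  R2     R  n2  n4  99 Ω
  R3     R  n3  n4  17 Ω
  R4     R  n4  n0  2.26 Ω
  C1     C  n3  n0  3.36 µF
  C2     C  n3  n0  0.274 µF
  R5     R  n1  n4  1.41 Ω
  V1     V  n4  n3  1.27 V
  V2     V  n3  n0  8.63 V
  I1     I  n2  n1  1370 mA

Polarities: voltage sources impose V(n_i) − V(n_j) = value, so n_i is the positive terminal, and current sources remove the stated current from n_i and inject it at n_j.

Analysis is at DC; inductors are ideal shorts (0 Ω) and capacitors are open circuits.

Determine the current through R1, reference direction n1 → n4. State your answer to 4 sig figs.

0.01604 A

MNA unknowns: 4 node voltages V₁..V_4 plus 3 source currents (L1, V1, V2)
R1: Y=0.008403 on G[4,1]
L1: row V2−V3=0, i_L1 at 2,3
R2: Y=0.01010 on G[2,4]
R3: Y=0.05882 on G[3,4]
R4: Y=0.4425 on G[4,0]
C1: Y=0.000 on G[3,0]
C2: Y=0.000 on G[3,0]
R5: Y=0.7092 on G[1,4]
V1: row V4−V3=1.27, i_V1 at 4,3
V2: row V3−V0=8.63, i_V2 at 3,0
I1: z[2]−=1.37, z[1]+=1.37
solve → V1=11.81, V2=8.630, V3=8.630, V4=9.900
aux → i_L1=-1.357, i_V1=-3.098, i_V2=-4.381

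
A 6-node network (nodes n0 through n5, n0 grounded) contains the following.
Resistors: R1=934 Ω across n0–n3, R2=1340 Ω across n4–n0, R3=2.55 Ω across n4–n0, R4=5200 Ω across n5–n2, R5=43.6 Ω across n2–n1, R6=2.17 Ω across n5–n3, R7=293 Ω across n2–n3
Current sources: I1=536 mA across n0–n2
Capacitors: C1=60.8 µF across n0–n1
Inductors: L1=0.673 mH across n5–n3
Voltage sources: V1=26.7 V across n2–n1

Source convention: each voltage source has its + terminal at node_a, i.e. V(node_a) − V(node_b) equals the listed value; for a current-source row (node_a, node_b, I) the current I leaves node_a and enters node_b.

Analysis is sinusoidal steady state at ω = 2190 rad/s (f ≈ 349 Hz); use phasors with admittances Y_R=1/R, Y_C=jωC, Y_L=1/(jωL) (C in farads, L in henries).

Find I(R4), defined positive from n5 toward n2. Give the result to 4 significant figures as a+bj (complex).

MNA unknowns: 5 node voltages V₁..V_5 plus 1 source current (V1)
R1: Y=0.001071+0.000j on G[0,3]
R2: Y=0.0007463+0.000j on G[4,0]
I1: z[0]−=0.536, z[2]+=0.536
C1: Y=0.000+0.1332j on G[0,1]
R3: Y=0.3922+0.000j on G[4,0]
R4: Y=0.0001923+0.000j on G[5,2]
L1: Y=0.000-0.6785j on G[5,3]
R5: Y=0.02294+0.000j on G[2,1]
R6: Y=0.4608+0.000j on G[5,3]
R7: Y=0.003413+0.000j on G[2,3]
V1: row V2−V1=26.7, i_V1 at 2,1
solve → V1=0.02393-3.860j, V2=26.72-3.860j, V3=20.60-2.976j, V4=0.000+0.000j, V5=20.61-2.975j
aux → i_V1=-0.09845+0.003186j

-0.001177+0.0001702j A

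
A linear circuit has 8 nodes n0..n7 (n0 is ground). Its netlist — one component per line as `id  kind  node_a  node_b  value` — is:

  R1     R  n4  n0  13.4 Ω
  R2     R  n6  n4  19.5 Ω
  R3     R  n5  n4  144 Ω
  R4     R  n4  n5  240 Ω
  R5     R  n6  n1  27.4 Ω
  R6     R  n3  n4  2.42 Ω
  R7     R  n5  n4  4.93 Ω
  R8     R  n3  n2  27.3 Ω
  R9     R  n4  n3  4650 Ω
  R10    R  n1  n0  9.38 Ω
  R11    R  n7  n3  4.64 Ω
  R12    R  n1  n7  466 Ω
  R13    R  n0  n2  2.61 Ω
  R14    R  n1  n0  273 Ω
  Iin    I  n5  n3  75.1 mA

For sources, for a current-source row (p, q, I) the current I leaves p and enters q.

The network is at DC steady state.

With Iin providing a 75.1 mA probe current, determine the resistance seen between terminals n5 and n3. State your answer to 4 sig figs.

Apply KCL at each of the 7 non-ground nodes and solve the resulting linear system.
Node n1: branches {R5, R10, R12, R14} → V_1 = -0.005563
Node n2: branches {R8, R13} → V_2 = 0.01080
Node n3: branches {R6, R8, R9, R11, Iin} → V_3 = 0.1238
Node n4: branches {R1, R2, R3, R4, R6, R7, R9} → V_4 = -0.04722
Node n5: branches {R3, R4, R7, Iin} → V_5 = -0.3982
Node n6: branches {R2, R5} → V_6 = -0.02990
Node n7: branches {R11, R12} → V_7 = 0.1225

R_eq = 6.951 Ω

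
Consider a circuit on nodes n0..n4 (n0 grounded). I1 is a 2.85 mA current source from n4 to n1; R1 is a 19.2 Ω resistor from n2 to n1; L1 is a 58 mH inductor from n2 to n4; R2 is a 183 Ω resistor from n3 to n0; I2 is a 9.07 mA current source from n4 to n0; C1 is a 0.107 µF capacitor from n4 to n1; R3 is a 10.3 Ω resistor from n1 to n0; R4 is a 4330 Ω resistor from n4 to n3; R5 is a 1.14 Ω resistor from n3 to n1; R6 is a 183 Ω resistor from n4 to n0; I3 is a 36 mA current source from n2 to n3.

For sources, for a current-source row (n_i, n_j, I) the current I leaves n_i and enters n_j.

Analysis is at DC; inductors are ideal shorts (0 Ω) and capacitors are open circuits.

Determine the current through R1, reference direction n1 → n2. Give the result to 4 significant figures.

Apply KCL at each of the 4 non-ground nodes and solve the resulting linear system.
Node n1: branches {I1, R1, C1, R3, R5} → V_1 = -0.04430
Node n2: branches {R1, L1, I3} → V_2 = -0.8693
Node n3: branches {R2, R4, R5, I3} → V_3 = -0.003464
Node n4: branches {I1, L1, I2, C1, R4, R6} → V_4 = -0.8693
Source currents: i(L1)=0.006970

0.04297 A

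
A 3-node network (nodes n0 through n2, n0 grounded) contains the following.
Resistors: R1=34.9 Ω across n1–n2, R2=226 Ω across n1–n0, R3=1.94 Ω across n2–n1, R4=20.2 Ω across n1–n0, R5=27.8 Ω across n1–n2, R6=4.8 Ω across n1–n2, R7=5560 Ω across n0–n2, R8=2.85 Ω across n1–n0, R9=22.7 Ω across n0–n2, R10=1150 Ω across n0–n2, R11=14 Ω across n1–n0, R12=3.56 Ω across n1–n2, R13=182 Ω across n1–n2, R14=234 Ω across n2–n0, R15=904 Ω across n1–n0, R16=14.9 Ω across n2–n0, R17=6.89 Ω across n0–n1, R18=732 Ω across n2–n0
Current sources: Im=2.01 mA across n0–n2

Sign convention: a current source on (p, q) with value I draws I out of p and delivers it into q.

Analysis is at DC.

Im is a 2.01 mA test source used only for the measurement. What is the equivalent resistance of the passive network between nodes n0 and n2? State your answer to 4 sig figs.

MNA unknowns: 2 node voltages V₁..V_2
R1: Y=0.02865 on G[1,2]
R2: Y=0.004425 on G[1,0]
R3: Y=0.5155 on G[2,1]
R4: Y=0.04950 on G[1,0]
R5: Y=0.03597 on G[1,2]
R6: Y=0.2083 on G[1,2]
R7: Y=0.0001799 on G[0,2]
R8: Y=0.3509 on G[1,0]
R9: Y=0.04405 on G[0,2]
R10: Y=0.0008696 on G[0,2]
R11: Y=0.07143 on G[1,0]
R12: Y=0.2809 on G[1,2]
R13: Y=0.005495 on G[1,2]
R14: Y=0.004274 on G[2,0]
R15: Y=0.001106 on G[1,0]
R16: Y=0.06711 on G[2,0]
R17: Y=0.1451 on G[0,1]
R18: Y=0.001366 on G[2,0]
Im: z[0]−=0.00201, z[2]+=0.00201
solve → V1=0.002486, V2=0.003925

R_eq = 1.953 Ω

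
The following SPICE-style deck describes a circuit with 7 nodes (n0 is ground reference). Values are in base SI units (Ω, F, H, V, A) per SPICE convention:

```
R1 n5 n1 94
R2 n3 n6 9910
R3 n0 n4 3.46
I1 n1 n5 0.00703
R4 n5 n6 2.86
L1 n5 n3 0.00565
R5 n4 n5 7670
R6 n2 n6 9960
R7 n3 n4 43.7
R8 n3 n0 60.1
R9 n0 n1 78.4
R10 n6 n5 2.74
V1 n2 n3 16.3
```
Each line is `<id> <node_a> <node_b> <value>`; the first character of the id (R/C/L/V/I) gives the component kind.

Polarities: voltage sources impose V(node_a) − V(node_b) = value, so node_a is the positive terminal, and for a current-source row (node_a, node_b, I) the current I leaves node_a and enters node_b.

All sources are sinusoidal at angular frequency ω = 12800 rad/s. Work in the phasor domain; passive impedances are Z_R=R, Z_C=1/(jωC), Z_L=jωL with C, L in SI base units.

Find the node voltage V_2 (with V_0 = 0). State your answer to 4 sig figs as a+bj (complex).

16.37-0.04218j V

MNA unknowns: 6 node voltages V₁..V_6 plus 1 source current (V1)
R1: Y=0.01064+0.000j on G[5,1]
R2: Y=0.0001009+0.000j on G[3,6]
R3: Y=0.2890+0.000j on G[0,4]
I1: z[1]−=0.00703, z[5]+=0.00703
R4: Y=0.3497+0.000j on G[5,6]
L1: Y=0.000-0.01383j on G[5,3]
R5: Y=0.0001304+0.000j on G[4,5]
R6: Y=0.0001004+0.000j on G[2,6]
R7: Y=0.02288+0.000j on G[3,4]
R8: Y=0.01664+0.000j on G[3,0]
R9: Y=0.01276+0.000j on G[0,1]
R10: Y=0.3650+0.000j on G[6,5]
V1: row V2−V3=16.3, i_V1 at 2,3
solve → V1=-0.2134+0.1226j, V2=16.37-0.04218j, V3=0.07134-0.04218j, V4=0.005312-0.002981j, V5=0.1915+0.2695j, V6=0.1938+0.2694j
aux → i_V1=-0.001624+3.129e-05j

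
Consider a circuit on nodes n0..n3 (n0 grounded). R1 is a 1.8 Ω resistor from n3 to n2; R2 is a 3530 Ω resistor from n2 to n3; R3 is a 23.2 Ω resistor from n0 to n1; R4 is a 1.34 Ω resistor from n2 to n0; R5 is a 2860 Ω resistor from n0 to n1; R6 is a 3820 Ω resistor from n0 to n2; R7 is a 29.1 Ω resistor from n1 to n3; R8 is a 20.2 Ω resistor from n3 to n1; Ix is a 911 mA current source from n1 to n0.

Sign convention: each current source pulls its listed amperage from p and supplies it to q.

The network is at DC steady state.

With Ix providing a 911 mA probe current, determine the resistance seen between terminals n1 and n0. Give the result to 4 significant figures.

MNA unknowns: 3 node voltages V₁..V_3
R1: Y=0.5556 on G[3,2]
R2: Y=0.0002833 on G[2,3]
R3: Y=0.04310 on G[0,1]
R4: Y=0.7463 on G[2,0]
R5: Y=0.0003497 on G[0,1]
R6: Y=0.0002618 on G[0,2]
R7: Y=0.03436 on G[1,3]
R8: Y=0.04950 on G[3,1]
Ix: z[1]−=0.911, z[0]+=0.911
solve → V1=-8.293, V2=-0.7376, V3=-1.728

R_eq = 9.104 Ω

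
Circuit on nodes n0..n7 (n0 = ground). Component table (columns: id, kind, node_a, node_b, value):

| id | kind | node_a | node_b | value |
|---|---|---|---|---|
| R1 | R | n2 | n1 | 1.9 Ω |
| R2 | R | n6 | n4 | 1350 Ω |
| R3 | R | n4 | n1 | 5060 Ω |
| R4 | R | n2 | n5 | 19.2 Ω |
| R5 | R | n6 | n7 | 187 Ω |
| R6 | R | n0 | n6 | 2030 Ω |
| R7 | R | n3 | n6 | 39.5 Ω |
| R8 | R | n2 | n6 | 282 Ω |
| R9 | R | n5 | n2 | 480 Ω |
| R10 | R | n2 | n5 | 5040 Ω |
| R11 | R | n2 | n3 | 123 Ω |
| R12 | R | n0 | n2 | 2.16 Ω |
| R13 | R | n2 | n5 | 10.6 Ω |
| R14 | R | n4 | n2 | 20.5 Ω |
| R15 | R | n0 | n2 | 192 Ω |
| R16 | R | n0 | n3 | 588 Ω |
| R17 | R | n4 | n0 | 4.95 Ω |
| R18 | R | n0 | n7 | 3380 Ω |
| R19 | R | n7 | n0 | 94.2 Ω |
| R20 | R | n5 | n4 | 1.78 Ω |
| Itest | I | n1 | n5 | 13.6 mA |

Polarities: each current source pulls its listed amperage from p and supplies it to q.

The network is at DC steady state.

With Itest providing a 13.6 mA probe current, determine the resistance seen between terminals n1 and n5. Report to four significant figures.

Apply KCL at each of the 7 non-ground nodes and solve the resulting linear system.
Node n1: branches {R1, R3, Itest} → V_1 = -0.03627
Node n2: branches {R1, R4, R8, R9, R10, R11, R12, R13, R14, R15} → V_2 = -0.01045
Node n3: branches {R7, R11, R16} → V_3 = -0.006158
Node n4: branches {R2, R3, R14, R17, R20} → V_4 = 0.02438
Node n5: branches {R4, R9, R10, R13, R20, Itest} → V_5 = 0.03623
Node n6: branches {R2, R5, R6, R7, R8} → V_6 = -0.005192
Node n7: branches {R5, R18, R19} → V_7 = -0.001708

R_eq = 5.331 Ω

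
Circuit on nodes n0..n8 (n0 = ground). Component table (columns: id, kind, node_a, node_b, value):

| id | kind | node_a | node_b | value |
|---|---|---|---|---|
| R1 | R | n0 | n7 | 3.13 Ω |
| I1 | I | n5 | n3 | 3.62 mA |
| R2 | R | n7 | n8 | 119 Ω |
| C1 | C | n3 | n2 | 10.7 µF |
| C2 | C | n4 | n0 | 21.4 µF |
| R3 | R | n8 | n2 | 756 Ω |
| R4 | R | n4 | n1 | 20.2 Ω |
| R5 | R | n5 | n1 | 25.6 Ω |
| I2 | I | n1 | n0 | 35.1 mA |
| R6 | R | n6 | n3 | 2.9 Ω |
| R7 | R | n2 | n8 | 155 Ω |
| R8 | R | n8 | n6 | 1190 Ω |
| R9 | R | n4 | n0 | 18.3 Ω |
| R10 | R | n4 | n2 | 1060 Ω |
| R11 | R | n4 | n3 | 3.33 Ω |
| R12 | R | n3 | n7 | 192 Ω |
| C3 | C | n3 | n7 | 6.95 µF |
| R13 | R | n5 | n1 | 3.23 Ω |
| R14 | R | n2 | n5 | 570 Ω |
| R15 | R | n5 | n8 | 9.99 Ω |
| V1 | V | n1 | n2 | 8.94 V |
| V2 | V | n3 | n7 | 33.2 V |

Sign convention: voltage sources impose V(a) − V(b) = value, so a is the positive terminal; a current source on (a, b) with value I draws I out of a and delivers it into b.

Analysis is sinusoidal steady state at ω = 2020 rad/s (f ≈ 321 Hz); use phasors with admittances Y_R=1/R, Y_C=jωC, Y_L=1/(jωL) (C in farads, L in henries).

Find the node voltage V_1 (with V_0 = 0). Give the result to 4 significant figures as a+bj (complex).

21.11+2.208j V

Apply KCL at each of the 8 non-ground nodes and solve the resulting linear system.
Node n1: branches {R4, R5, I2, R13, V1} → V_1 = 21.11+2.208j
Node n2: branches {C1, R3, R7, R10, R14, V1} → V_2 = 12.17+2.208j
Node n3: branches {I1, C1, R6, R11, R12, C3, V2} → V_3 = 28.55-2.465j
Node n4: branches {C2, R4, R9, R10, R11} → V_4 = 23.33-4.039j
Node n5: branches {I1, R5, R13, R14, R15} → V_5 = 20.40+2.106j
Node n6: branches {R6, R8} → V_6 = 28.53-2.455j
Node n7: branches {R1, R2, R12, C3, V2} → V_7 = -4.646-2.465j
Node n8: branches {R2, R3, R7, R8, R15} → V_8 = 18.12+1.752j
Source currents: i(V1)=-0.1722-0.3445j, i(V2)=-1.849-1.289j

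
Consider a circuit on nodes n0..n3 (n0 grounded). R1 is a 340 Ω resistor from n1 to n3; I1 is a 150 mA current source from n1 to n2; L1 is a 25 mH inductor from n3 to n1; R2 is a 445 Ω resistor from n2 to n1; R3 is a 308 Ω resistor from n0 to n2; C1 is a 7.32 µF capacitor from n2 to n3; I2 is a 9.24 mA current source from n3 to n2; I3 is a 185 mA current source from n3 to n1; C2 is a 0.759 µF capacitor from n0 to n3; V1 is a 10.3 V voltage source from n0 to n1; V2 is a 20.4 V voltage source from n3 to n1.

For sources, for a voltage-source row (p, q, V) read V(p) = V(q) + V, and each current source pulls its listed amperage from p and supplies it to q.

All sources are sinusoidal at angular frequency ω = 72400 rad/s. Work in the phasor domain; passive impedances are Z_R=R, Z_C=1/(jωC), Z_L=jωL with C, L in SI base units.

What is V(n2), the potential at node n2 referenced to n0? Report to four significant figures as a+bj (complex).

10.10-0.1521j V

Apply KCL at each of the 3 non-ground nodes and solve the resulting linear system.
Node n1: branches {R1, I1, L1, R2, I3, V1, V2} → V_1 = -10.30+0.000j
Node n2: branches {I1, R2, R3, C1, I2} → V_2 = 10.10-0.1521j
Node n3: branches {R1, L1, C1, I2, I3, C2, V2} → V_3 = 10.10+0.000j
Source currents: i(V1)=0.03280+0.5545j, i(V2)=-0.1736-0.5429j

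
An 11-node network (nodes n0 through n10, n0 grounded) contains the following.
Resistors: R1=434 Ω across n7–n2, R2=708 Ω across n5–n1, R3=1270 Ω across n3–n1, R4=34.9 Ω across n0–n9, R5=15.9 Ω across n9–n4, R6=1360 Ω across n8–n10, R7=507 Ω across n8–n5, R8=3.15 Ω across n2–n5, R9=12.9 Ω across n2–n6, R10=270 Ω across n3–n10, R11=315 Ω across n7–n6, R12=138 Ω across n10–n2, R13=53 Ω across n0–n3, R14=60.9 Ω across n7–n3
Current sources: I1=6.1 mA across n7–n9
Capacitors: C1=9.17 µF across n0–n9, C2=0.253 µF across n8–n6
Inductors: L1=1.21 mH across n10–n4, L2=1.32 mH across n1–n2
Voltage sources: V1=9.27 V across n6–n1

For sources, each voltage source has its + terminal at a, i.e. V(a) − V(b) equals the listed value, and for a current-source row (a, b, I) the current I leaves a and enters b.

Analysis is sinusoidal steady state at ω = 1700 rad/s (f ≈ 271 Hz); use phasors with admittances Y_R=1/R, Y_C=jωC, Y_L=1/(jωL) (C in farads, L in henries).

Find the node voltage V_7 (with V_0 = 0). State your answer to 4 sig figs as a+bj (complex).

0.7265-0.2191j V

Element admittances at ω=1700 rad/s:
  Y(R1) = 0.002304+0.000j S between n7,n2
  Y(R2) = 0.001412+0.000j S between n5,n1
  Y(R3) = 0.0007874+0.000j S between n3,n1
  Y(R4) = 0.02865+0.000j S between n0,n9
  Y(R5) = 0.06289+0.000j S between n9,n4
  I1: injects 0.0061 A into n9 (from n7)
  Y(R6) = 0.0007353+0.000j S between n8,n10
  Y(R7) = 0.001972+0.000j S between n8,n5
  Y(R8) = 0.3175+0.000j S between n2,n5
  Y(R9) = 0.07752+0.000j S between n2,n6
  Y(R10) = 0.003704+0.000j S between n3,n10
  Y(C1) = 0.000+0.01559j S between n0,n9
  Y(C2) = 0.000+0.0004301j S between n8,n6
  Y(L1) = 0.000-0.4861j S between n10,n4
  Y(R11) = 0.003175+0.000j S between n7,n6
  Y(R12) = 0.007246+0.000j S between n10,n2
  Y(L2) = 0.000-0.4456j S between n1,n2
  Y(R13) = 0.01887+0.000j S between n0,n3
  Y(R14) = 0.01642+0.000j S between n7,n3
  V1: constraint V(n6)−V(n1) = 9.27
Assemble and solve the 11×11 MNA system:
  V(n1)=-2.172-1.242j  V(n2)=-1.886+0.3643j  V(n3)=0.2326-0.1033j  V(n4)=-0.2564+0.1478j  V(n5)=-1.882+0.3647j  V(n6)=7.098-1.242j  V(n7)=0.7265-0.2191j  V(n8)=-0.9923+1.585j  V(n9)=-0.08966+0.1168j  V(n10)=-0.2605+0.1262j
  i(V1)=-0.7179+0.1242j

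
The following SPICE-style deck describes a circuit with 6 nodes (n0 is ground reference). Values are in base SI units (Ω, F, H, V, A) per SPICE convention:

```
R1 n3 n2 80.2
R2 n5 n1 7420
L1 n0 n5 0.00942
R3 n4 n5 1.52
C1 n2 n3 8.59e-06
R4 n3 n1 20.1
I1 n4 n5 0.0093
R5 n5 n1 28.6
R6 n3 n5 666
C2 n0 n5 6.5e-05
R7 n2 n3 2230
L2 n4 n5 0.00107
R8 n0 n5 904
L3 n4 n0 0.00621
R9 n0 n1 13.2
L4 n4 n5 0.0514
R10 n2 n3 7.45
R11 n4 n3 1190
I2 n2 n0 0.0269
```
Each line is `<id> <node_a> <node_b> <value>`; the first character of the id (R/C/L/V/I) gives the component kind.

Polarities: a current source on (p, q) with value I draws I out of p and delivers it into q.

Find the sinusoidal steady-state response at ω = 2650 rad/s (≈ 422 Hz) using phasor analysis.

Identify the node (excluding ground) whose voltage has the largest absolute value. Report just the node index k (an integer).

2

MNA unknowns: 5 node voltages V₁..V_5
R1: Y=0.01247+0.000j on G[3,2]
R2: Y=0.0001348+0.000j on G[5,1]
L1: Y=0.000-0.04006j on G[0,5]
R3: Y=0.6579+0.000j on G[4,5]
C1: Y=0.000+0.02276j on G[2,3]
R4: Y=0.04975+0.000j on G[3,1]
I1: z[4]−=0.0093, z[5]+=0.0093
R5: Y=0.03497+0.000j on G[5,1]
R6: Y=0.001502+0.000j on G[3,5]
C2: Y=0.000+0.1722j on G[0,5]
R7: Y=0.0004484+0.000j on G[2,3]
L2: Y=0.000-0.3527j on G[4,5]
R8: Y=0.001106+0.000j on G[0,5]
L3: Y=0.000-0.06077j on G[4,0]
R9: Y=0.07576+0.000j on G[0,1]
L4: Y=0.000-0.007342j on G[4,5]
R10: Y=0.1342+0.000j on G[2,3]
R11: Y=0.0008403+0.000j on G[4,3]
I2: z[2]−=0.0269, z[0]+=0.0269
solve → V1=-0.2441+0.03438j, V2=-0.9306+0.06492j, V3=-0.7521+0.03730j, V4=-0.06645+0.08986j, V5=-0.05112+0.1045j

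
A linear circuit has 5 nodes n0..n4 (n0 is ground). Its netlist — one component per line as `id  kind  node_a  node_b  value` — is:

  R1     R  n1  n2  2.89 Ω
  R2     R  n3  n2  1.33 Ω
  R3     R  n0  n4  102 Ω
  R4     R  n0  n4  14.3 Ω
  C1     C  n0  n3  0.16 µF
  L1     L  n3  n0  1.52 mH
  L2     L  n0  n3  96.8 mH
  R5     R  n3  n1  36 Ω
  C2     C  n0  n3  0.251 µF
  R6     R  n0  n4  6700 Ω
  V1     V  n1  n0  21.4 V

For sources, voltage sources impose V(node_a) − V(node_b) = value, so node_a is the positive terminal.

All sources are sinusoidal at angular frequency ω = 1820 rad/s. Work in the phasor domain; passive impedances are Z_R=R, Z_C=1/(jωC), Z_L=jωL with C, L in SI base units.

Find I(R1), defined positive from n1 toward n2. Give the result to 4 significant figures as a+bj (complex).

MNA unknowns: 4 node voltages V₁..V_4 plus 1 source current (V1)
R1: Y=0.3460+0.000j on G[1,2]
R2: Y=0.7519+0.000j on G[3,2]
R3: Y=0.009804+0.000j on G[0,4]
R4: Y=0.06993+0.000j on G[0,4]
C1: Y=0.000+0.0002912j on G[0,3]
L1: Y=0.000-0.3615j on G[3,0]
L2: Y=0.000-0.005676j on G[0,3]
R5: Y=0.02778+0.000j on G[3,1]
C2: Y=0.000+0.0004568j on G[0,3]
R6: Y=0.0001493+0.000j on G[0,4]
V1: row V1−V0=21.4, i_V1 at 1,0
solve → V1=21.40+0.000j, V2=11.77+6.957j, V3=7.340+10.16j, V4=0.000+0.000j
aux → i_V1=-3.722+2.689j

3.332-2.407j A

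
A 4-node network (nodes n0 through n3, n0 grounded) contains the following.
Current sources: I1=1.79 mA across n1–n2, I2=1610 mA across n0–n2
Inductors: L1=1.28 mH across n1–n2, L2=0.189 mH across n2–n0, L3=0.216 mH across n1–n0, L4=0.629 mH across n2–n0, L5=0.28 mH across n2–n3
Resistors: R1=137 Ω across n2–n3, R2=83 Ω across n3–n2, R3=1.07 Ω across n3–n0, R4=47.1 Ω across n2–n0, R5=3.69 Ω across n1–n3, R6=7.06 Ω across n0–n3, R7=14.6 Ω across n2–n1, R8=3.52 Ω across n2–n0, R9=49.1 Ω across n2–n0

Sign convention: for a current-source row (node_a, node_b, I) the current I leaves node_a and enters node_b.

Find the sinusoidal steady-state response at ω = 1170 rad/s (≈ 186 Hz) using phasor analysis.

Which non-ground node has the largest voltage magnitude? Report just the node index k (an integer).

2

Apply KCL at each of the 3 non-ground nodes and solve the resulting linear system.
Node n1: branches {I1, L1, R5, L3, R7} → V_1 = -0.003731+0.03965j
Node n2: branches {I1, L1, R1, L2, R2, R4, R7, R8, L4, L5, R9, I2} → V_2 = 0.04605+0.2230j
Node n3: branches {R1, R2, R3, R5, R6, L5} → V_3 = 0.1174+0.1704j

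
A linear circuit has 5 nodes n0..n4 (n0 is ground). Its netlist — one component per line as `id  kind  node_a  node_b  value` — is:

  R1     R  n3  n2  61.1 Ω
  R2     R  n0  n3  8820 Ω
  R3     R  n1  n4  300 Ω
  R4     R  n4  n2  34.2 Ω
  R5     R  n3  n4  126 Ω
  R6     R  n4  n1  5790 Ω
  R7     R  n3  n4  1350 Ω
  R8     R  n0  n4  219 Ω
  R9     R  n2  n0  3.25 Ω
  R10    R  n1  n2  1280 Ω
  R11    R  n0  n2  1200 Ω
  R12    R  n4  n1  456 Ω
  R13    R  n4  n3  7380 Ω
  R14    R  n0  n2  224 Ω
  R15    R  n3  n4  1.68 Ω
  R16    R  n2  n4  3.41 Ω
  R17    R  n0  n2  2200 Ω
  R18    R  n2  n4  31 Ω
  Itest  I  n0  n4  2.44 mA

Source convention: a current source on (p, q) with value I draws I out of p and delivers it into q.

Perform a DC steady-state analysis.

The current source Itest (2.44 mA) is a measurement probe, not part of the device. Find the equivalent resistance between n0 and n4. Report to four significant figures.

R_eq = 5.726 Ω

MNA unknowns: 4 node voltages V₁..V_4
R1: Y=0.01637 on G[3,2]
R2: Y=0.0001134 on G[0,3]
R3: Y=0.003333 on G[1,4]
R4: Y=0.02924 on G[4,2]
R5: Y=0.007937 on G[3,4]
R6: Y=0.0001727 on G[4,1]
R7: Y=0.0007407 on G[3,4]
R8: Y=0.004566 on G[0,4]
R9: Y=0.3077 on G[2,0]
R10: Y=0.0007813 on G[1,2]
R11: Y=0.0008333 on G[0,2]
R12: Y=0.002193 on G[4,1]
R13: Y=0.0001355 on G[4,3]
R14: Y=0.004464 on G[0,2]
R15: Y=0.5952 on G[3,4]
R16: Y=0.2933 on G[2,4]
R17: Y=0.0004545 on G[0,2]
R18: Y=0.03226 on G[2,4]
Itest: z[0]−=0.00244, z[4]+=0.00244
solve → V1=0.01320, V2=0.007576, V3=0.01380, V4=0.01397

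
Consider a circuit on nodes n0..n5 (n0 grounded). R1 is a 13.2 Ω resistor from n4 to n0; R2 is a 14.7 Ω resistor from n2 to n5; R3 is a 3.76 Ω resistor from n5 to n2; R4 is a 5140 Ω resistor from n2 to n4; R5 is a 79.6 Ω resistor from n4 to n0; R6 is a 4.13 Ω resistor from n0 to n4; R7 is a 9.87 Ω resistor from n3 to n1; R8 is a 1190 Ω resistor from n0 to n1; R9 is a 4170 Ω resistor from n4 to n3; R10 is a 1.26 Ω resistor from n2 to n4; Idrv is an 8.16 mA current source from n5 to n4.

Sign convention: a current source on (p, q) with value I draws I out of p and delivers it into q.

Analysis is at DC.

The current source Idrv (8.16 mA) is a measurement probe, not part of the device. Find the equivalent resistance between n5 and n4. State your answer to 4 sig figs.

Apply KCL at each of the 5 non-ground nodes and solve the resulting linear system.
Node n1: branches {R7, R8} → V_1 = 0.000
Node n2: branches {R2, R3, R4, R10} → V_2 = -0.01028
Node n3: branches {R7, R9} → V_3 = 0.000
Node n4: branches {R1, R4, R5, R6, R9, R10, Idrv} → V_4 = 0.000
Node n5: branches {R2, R3, Idrv} → V_5 = -0.03471

R_eq = 4.254 Ω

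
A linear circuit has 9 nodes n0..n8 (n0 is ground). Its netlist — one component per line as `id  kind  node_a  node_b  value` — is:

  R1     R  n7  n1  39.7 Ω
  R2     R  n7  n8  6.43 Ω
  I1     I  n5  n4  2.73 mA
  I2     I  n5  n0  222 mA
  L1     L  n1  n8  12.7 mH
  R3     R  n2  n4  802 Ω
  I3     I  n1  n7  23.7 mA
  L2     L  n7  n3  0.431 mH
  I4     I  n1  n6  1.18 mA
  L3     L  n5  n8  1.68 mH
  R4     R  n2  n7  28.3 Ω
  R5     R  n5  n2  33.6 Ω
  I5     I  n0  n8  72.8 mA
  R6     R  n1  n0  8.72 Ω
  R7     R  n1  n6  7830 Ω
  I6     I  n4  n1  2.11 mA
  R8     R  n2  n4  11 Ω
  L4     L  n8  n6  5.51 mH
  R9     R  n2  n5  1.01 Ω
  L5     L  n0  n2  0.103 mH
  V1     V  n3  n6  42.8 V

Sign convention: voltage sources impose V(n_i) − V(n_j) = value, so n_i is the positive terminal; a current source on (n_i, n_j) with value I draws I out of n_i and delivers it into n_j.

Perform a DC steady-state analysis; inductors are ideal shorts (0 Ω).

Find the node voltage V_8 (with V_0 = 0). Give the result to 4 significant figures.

-1.421 V

MNA unknowns: 8 node voltages V₁..V_8 plus 6 source currents (L1, L2, L3, L4, L5, V1)
R1: Y=0.02519 on G[7,1]
R2: Y=0.1555 on G[7,8]
I1: z[5]−=0.00273, z[4]+=0.00273
I2: z[5]−=0.222, z[0]+=0.222
L1: row V1−V8=0, i_L1 at 1,8
R3: Y=0.001247 on G[2,4]
I3: z[1]−=0.0237, z[7]+=0.0237
L2: row V7−V3=0, i_L2 at 7,3
I4: z[1]−=0.00118, z[6]+=0.00118
L3: row V5−V8=0, i_L3 at 5,8
R4: Y=0.03534 on G[2,7]
R5: Y=0.02976 on G[5,2]
I5: z[0]−=0.0728, z[8]+=0.0728
R6: Y=0.1147 on G[1,0]
R7: Y=0.0001277 on G[1,6]
I6: z[4]−=0.00211, z[1]+=0.00211
R8: Y=0.09091 on G[2,4]
L4: row V8−V6=0, i_L4 at 8,6
R9: Y=0.9901 on G[2,5]
L5: row V0−V2=0, i_L5 at 0,2
V1: row V3−V6=42.8, i_V1 at 3,6
solve → V1=-1.421, V2=0.000, V3=41.38, V4=0.006728, V5=-1.421, V6=-1.421, V7=41.38, V8=-1.421
aux → i_L1=1.218, i_L2=-9.173, i_L3=1.224, i_L4=9.172, i_L5=-0.01374, i_V1=-9.173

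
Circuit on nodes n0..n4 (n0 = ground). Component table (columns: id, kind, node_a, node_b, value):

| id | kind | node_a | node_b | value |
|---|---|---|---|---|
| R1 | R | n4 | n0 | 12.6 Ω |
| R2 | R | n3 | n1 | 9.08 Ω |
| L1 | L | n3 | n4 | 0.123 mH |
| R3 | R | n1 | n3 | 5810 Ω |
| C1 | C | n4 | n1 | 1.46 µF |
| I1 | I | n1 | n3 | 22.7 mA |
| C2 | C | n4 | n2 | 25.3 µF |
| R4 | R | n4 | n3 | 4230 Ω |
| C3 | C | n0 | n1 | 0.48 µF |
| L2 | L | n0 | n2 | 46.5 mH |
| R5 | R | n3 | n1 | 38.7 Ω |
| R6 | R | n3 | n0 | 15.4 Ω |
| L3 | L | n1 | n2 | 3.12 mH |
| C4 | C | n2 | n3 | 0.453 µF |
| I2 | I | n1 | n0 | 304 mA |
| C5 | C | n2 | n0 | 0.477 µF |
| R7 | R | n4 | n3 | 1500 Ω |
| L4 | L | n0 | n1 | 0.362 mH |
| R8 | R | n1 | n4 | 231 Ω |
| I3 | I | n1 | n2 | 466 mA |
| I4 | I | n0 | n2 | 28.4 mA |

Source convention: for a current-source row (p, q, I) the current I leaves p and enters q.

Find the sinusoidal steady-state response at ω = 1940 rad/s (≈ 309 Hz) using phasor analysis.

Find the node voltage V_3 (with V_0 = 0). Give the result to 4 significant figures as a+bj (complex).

MNA unknowns: 4 node voltages V₁..V_4
R1: Y=0.07937+0.000j on G[4,0]
R2: Y=0.1101+0.000j on G[3,1]
L1: Y=0.000-4.191j on G[3,4]
R3: Y=0.0001721+0.000j on G[1,3]
C1: Y=0.000+0.002832j on G[4,1]
I1: z[1]−=0.0227, z[3]+=0.0227
C2: Y=0.000+0.04908j on G[4,2]
R4: Y=0.0002364+0.000j on G[4,3]
C3: Y=0.000+0.0009312j on G[0,1]
L2: Y=0.000-0.01109j on G[0,2]
R5: Y=0.02584+0.000j on G[3,1]
R6: Y=0.06494+0.000j on G[3,0]
L3: Y=0.000-0.1652j on G[1,2]
C4: Y=0.000+0.0008788j on G[2,3]
I2: z[1]−=0.304, z[0]+=0.304
C5: Y=0.000+0.0009254j on G[2,0]
R7: Y=0.0006667+0.000j on G[4,3]
L4: Y=0.000-1.424j on G[0,1]
R8: Y=0.004329+0.000j on G[1,4]
I3: z[1]−=0.466, z[2]+=0.466
I4: z[0]−=0.0284, z[2]+=0.0284
solve → V1=0.004111-0.1632j, V2=0.2307+3.710j, V3=-0.5570+0.07412j, V4=-0.5657+0.04261j

-0.5570+0.07412j V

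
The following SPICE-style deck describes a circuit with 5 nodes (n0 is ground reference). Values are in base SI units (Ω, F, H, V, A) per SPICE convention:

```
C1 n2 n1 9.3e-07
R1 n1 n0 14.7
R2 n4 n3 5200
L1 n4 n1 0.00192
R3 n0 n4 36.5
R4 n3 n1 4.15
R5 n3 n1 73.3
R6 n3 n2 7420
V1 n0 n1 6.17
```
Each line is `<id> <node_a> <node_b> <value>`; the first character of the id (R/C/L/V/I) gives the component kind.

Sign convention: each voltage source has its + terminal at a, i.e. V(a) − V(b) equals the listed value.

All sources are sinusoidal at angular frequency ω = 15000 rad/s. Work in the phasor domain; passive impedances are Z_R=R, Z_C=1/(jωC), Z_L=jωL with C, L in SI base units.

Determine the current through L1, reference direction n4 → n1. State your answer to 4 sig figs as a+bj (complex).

Apply KCL at each of the 4 non-ground nodes and solve the resulting linear system.
Node n1: branches {C1, R1, L1, R4, R5, V1} → V_1 = -6.170+0.000j
Node n2: branches {C1, R6} → V_2 = -6.170-1.707e-05j
Node n3: branches {R2, R4, R5, R6} → V_3 = -6.168+0.002251j
Node n4: branches {R2, L1, R3} → V_4 = -3.799+2.984j
Source currents: i(V1)=-0.5238+0.08176j

0.1036-0.08233j A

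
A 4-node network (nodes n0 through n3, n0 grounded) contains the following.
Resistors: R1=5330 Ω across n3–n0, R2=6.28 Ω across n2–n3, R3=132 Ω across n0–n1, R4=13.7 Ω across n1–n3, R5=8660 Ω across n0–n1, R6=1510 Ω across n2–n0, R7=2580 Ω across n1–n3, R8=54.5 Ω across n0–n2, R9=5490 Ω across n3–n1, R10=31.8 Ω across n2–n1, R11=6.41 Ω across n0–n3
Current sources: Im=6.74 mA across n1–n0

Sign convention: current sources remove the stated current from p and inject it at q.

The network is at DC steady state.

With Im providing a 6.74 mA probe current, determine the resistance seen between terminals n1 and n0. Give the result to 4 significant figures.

R_eq = 13.78 Ω

MNA unknowns: 3 node voltages V₁..V_3
R1: Y=0.0001876 on G[3,0]
R2: Y=0.1592 on G[2,3]
R3: Y=0.007576 on G[0,1]
R4: Y=0.07299 on G[1,3]
R5: Y=0.0001155 on G[0,1]
R6: Y=0.0006623 on G[2,0]
R7: Y=0.0003876 on G[1,3]
R8: Y=0.01835 on G[0,2]
R9: Y=0.0001821 on G[3,1]
R10: Y=0.03145 on G[2,1]
R11: Y=0.1560 on G[0,3]
Im: z[1]−=0.00674, z[0]+=0.00674
solve → V1=-0.09288, V2=-0.03957, V3=-0.03376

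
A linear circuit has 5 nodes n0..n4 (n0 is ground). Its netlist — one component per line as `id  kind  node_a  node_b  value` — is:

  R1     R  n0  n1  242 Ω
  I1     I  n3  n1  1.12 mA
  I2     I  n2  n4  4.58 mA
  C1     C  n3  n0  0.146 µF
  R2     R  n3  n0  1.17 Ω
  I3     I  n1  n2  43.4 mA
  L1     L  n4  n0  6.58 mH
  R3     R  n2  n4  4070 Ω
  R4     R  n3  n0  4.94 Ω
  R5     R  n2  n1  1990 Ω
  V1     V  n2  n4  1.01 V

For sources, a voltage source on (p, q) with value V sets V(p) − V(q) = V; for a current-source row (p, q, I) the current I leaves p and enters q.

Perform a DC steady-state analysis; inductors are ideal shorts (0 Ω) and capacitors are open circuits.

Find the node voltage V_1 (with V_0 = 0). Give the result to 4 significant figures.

Apply KCL at each of the 4 non-ground nodes and solve the resulting linear system.
Node n1: branches {R1, I1, I3, R5} → V_1 = -9.013
Node n2: branches {I2, I3, R3, R5, V1} → V_2 = 1.010
Node n3: branches {I1, C1, R2, R4} → V_3 = -0.001059
Node n4: branches {I2, L1, R3, V1} → V_4 = 0.000
Source currents: i(L1)=0.03836, i(V1)=0.03354

-9.013 V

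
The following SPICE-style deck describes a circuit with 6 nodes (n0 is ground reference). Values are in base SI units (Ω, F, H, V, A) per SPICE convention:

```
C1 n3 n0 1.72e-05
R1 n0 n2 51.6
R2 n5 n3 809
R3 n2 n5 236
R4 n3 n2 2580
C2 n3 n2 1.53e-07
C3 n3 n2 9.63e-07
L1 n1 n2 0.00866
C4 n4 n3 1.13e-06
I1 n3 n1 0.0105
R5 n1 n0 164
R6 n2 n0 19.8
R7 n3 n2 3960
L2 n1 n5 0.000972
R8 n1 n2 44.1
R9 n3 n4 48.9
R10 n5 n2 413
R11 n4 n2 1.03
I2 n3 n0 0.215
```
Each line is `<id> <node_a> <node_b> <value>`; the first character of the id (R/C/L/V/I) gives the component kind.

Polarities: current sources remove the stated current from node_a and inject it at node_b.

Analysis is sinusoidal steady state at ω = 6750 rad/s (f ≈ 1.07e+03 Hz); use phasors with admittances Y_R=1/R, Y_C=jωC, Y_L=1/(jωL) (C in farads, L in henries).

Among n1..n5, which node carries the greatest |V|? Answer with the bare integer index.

3

MNA unknowns: 5 node voltages V₁..V_5
C1: Y=0.000+0.1161j on G[3,0]
R1: Y=0.01938+0.000j on G[0,2]
R2: Y=0.001236+0.000j on G[5,3]
R3: Y=0.004237+0.000j on G[2,5]
R4: Y=0.0003876+0.000j on G[3,2]
C2: Y=0.000+0.001033j on G[3,2]
C3: Y=0.000+0.006500j on G[3,2]
L1: Y=0.000-0.01711j on G[1,2]
C4: Y=0.000+0.007627j on G[4,3]
I1: z[3]−=0.0105, z[1]+=0.0105
R5: Y=0.006098+0.000j on G[1,0]
R6: Y=0.05051+0.000j on G[2,0]
R7: Y=0.0002525+0.000j on G[3,2]
L2: Y=0.000-0.1524j on G[1,5]
R8: Y=0.02268+0.000j on G[1,2]
R9: Y=0.02045+0.000j on G[3,4]
R10: Y=0.002421+0.000j on G[5,2]
R11: Y=0.9709+0.000j on G[4,2]
I2: z[3]−=0.215, z[0]+=0.215
solve → V1=0.08611+0.4834j, V2=-0.1772+0.3732j, V3=-0.2500+1.750j, V4=-0.1891+0.4011j, V5=0.07993+0.4695j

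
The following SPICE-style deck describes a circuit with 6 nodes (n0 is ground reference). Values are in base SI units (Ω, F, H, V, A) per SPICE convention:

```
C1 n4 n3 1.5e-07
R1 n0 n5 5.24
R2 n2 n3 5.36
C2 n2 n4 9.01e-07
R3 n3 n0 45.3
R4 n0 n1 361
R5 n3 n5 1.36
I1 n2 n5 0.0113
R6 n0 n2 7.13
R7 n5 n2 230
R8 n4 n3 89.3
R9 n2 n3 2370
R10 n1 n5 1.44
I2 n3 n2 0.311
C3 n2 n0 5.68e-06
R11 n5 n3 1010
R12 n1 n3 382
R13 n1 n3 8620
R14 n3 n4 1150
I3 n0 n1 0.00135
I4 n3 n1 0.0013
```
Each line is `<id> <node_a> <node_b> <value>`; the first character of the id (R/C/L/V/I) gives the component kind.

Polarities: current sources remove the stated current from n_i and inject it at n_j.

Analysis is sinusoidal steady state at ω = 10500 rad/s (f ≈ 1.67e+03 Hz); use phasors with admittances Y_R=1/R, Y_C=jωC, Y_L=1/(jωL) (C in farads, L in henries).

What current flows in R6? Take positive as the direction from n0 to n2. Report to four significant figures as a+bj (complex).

MNA unknowns: 5 node voltages V₁..V_5
C1: Y=0.000+0.001575j on G[4,3]
R1: Y=0.1908+0.000j on G[0,5]
R2: Y=0.1866+0.000j on G[2,3]
C2: Y=0.000+0.009461j on G[2,4]
R3: Y=0.02208+0.000j on G[3,0]
R4: Y=0.002770+0.000j on G[0,1]
R5: Y=0.7353+0.000j on G[3,5]
I1: z[2]−=0.0113, z[5]+=0.0113
R6: Y=0.1403+0.000j on G[0,2]
R7: Y=0.004348+0.000j on G[5,2]
R8: Y=0.01120+0.000j on G[4,3]
R9: Y=0.0004219+0.000j on G[2,3]
R10: Y=0.6944+0.000j on G[1,5]
I2: z[3]−=0.311, z[2]+=0.311
C3: Y=0.000+0.05964j on G[2,0]
R11: Y=0.0009901+0.000j on G[5,3]
R12: Y=0.002618+0.000j on G[1,3]
R13: Y=0.0001160+0.000j on G[1,3]
R14: Y=0.0008696+0.000j on G[3,4]
I3: z[0]−=0.00135, z[1]+=0.00135
I4: z[3]−=0.0013, z[1]+=0.0013
solve → V1=-0.3860-0.05240j, V2=0.5638-0.1569j, V3=-0.5177-0.06572j, V4=-0.05653+0.3604j, V5=-0.3908-0.05256j

-0.07908+0.02200j A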